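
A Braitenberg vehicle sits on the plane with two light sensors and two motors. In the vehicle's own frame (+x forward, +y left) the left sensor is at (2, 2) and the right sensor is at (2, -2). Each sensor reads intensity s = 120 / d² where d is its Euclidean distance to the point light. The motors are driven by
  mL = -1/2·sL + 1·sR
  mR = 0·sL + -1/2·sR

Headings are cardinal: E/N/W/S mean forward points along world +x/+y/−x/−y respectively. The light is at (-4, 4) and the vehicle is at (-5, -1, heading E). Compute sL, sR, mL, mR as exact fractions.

left sensor world pos  = (-3, 1); dL² = 10
right sensor world pos = (-3, -3); dR² = 50
sL = 120/10 = 12
sR = 120/50 = 12/5
mL = -1/2·sL + 1·sR = -18/5
mR = 0·sL + -1/2·sR = -6/5

12 12/5 -18/5 -6/5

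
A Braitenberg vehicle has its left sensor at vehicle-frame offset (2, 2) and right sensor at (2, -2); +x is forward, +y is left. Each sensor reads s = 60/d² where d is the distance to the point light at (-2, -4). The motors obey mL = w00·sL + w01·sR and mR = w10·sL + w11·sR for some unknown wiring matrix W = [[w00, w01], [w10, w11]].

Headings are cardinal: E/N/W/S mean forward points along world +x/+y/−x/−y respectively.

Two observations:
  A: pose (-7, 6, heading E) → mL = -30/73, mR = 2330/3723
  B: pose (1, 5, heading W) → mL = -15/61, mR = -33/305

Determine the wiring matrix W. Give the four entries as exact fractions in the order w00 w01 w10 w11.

0 -1/2 -1/2 1

obs A: pose=(-7,6,E) → sL=20/51, sR=60/73, mL=-30/73, mR=2330/3723
obs B: pose=(1,5,W) → sL=6/5, sR=30/61, mL=-15/61, mR=-33/305
sensor matrix S = [[20/51, 60/73], [6/5, 30/61]]; det S = -60064/75701
solve [mL_A; mL_B] = S·[w00; w01] and [mR_A; mR_B] = S·[w10; w11]:
  w00 = 0, w01 = -1/2, w10 = -1/2, w11 = 1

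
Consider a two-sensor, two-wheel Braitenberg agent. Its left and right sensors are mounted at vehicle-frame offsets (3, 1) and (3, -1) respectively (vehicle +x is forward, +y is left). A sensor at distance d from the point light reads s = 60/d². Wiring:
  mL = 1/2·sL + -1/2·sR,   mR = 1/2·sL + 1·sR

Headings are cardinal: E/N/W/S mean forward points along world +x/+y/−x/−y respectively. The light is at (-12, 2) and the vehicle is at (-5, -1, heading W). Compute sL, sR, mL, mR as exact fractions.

left sensor world pos  = (-8, -2); dL² = 32
right sensor world pos = (-8, 0); dR² = 20
sL = 60/32 = 15/8
sR = 60/20 = 3
mL = 1/2·sL + -1/2·sR = -9/16
mR = 1/2·sL + 1·sR = 63/16

15/8 3 -9/16 63/16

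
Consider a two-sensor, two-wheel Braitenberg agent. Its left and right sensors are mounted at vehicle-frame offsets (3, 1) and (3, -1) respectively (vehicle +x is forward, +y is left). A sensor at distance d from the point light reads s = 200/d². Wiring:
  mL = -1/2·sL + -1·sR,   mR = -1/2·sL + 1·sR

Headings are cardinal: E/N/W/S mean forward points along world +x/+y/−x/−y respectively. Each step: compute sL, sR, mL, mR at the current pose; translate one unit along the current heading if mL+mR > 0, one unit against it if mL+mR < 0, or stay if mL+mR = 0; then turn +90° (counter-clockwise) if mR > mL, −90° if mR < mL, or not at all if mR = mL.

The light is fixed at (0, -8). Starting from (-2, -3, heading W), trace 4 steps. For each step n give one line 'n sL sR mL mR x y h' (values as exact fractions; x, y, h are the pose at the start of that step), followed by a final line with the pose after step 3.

n=0: pose=(-2,-3,W); sL=200/41, sR=200/61; mL=-14300/2501, mR=2100/2501; mL+mR=-200/41 → advance -1; mR−mL=400/61 → turn +1·90°
n=1: pose=(-1,-3,S); sL=50, sR=25; mL=-50, mR=0; mL+mR=-50 → advance -1; mR−mL=50 → turn +1·90°
n=2: pose=(-1,-2,E); sL=200/53, sR=200/29; mL=-13500/1537, mR=7700/1537; mL+mR=-200/53 → advance -1; mR−mL=400/29 → turn +1·90°
n=3: pose=(-2,-2,N); sL=20/9, sR=100/41; mL=-1310/369, mR=490/369; mL+mR=-20/9 → advance -1; mR−mL=200/41 → turn +1·90°

0 200/41 200/61 -14300/2501 2100/2501 -2 -3 W
1 50 25 -50 0 -1 -3 S
2 200/53 200/29 -13500/1537 7700/1537 -1 -2 E
3 20/9 100/41 -1310/369 490/369 -2 -2 N
final -2 -3 W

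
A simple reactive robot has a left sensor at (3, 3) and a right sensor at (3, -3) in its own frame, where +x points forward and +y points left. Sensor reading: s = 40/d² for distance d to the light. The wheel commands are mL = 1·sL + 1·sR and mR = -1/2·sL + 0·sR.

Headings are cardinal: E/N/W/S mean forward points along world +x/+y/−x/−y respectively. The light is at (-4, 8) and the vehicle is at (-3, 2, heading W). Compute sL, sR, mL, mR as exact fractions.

left sensor world pos  = (-6, -1); dL² = 85
right sensor world pos = (-6, 5); dR² = 13
sL = 40/85 = 8/17
sR = 40/13 = 40/13
mL = 1·sL + 1·sR = 784/221
mR = -1/2·sL + 0·sR = -4/17

8/17 40/13 784/221 -4/17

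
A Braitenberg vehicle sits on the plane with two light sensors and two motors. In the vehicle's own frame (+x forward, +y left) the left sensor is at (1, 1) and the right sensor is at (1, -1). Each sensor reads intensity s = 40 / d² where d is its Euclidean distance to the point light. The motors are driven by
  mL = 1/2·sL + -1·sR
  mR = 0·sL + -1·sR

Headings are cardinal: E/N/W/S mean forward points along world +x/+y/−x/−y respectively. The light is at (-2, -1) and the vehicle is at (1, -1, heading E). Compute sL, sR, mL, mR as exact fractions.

40/17 40/17 -20/17 -40/17

left sensor world pos  = (2, 0); dL² = 17
right sensor world pos = (2, -2); dR² = 17
sL = 40/17 = 40/17
sR = 40/17 = 40/17
mL = 1/2·sL + -1·sR = -20/17
mR = 0·sL + -1·sR = -40/17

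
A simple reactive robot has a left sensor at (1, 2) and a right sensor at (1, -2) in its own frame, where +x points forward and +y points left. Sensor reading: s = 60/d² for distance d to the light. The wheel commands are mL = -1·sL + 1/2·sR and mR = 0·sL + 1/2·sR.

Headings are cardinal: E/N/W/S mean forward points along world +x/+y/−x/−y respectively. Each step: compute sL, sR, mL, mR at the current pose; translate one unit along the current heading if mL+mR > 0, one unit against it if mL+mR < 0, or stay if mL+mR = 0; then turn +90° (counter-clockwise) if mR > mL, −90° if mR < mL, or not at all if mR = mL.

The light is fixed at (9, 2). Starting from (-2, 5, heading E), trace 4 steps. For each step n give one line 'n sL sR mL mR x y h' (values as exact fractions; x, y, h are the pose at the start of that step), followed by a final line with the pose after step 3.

0 12/25 60/101 -462/2525 30/101 -2 5 E
1 3/8 3/4 0 3/8 -1 5 N
2 12/25 60/157 -1134/3925 30/157 -1 6 W
3 30/29 6/13 -303/377 3/13 0 6 S
final 0 7 E

n=0: pose=(-2,5,E); sL=12/25, sR=60/101; mL=-462/2525, mR=30/101; mL+mR=288/2525 → advance +1; mR−mL=12/25 → turn +1·90°
n=1: pose=(-1,5,N); sL=3/8, sR=3/4; mL=0, mR=3/8; mL+mR=3/8 → advance +1; mR−mL=3/8 → turn +1·90°
n=2: pose=(-1,6,W); sL=12/25, sR=60/157; mL=-1134/3925, mR=30/157; mL+mR=-384/3925 → advance -1; mR−mL=12/25 → turn +1·90°
n=3: pose=(0,6,S); sL=30/29, sR=6/13; mL=-303/377, mR=3/13; mL+mR=-216/377 → advance -1; mR−mL=30/29 → turn +1·90°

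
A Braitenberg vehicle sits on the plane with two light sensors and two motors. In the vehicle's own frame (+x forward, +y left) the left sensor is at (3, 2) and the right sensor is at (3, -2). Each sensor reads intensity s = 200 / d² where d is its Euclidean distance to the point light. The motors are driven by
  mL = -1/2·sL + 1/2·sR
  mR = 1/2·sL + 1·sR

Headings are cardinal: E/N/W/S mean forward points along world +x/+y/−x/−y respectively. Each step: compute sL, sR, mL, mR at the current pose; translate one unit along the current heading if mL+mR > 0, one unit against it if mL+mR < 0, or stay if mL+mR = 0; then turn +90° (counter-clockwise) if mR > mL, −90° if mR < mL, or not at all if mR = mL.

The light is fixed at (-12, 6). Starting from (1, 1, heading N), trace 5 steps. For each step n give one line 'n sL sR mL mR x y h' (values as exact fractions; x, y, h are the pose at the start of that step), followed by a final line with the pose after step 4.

0 8/5 200/229 -416/1145 1916/1145 1 1 N
1 25/17 25/13 50/221 1175/442 1 2 W
2 40/49 200/149 1920/7301 12780/7301 0 2 S
3 100/117 100/137 -1000/16029 18550/16029 0 1 E
4 8/5 200/229 -416/1145 1916/1145 1 1 N
final 1 2 W

n=0: pose=(1,1,N); sL=8/5, sR=200/229; mL=-416/1145, mR=1916/1145; mL+mR=300/229 → advance +1; mR−mL=2332/1145 → turn +1·90°
n=1: pose=(1,2,W); sL=25/17, sR=25/13; mL=50/221, mR=1175/442; mL+mR=75/26 → advance +1; mR−mL=1075/442 → turn +1·90°
n=2: pose=(0,2,S); sL=40/49, sR=200/149; mL=1920/7301, mR=12780/7301; mL+mR=300/149 → advance +1; mR−mL=10860/7301 → turn +1·90°
n=3: pose=(0,1,E); sL=100/117, sR=100/137; mL=-1000/16029, mR=18550/16029; mL+mR=150/137 → advance +1; mR−mL=19550/16029 → turn +1·90°
n=4: pose=(1,1,N); sL=8/5, sR=200/229; mL=-416/1145, mR=1916/1145; mL+mR=300/229 → advance +1; mR−mL=2332/1145 → turn +1·90°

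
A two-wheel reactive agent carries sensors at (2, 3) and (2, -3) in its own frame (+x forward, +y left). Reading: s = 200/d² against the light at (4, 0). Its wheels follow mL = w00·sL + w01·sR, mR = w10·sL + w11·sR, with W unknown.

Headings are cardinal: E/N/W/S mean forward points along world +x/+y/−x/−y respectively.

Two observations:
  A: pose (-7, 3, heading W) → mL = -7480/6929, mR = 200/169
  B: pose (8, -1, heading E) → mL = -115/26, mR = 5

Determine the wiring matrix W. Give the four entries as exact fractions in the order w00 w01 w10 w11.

-1/2 -1/2 1 0

obs A: pose=(-7,3,W) → sL=200/169, sR=40/41, mL=-7480/6929, mR=200/169
obs B: pose=(8,-1,E) → sL=5, sR=50/13, mL=-115/26, mR=5
sensor matrix S = [[200/169, 40/41], [5, 50/13]]; det S = -29400/90077
solve [mL_A; mL_B] = S·[w00; w01] and [mR_A; mR_B] = S·[w10; w11]:
  w00 = -1/2, w01 = -1/2, w10 = 1, w11 = 0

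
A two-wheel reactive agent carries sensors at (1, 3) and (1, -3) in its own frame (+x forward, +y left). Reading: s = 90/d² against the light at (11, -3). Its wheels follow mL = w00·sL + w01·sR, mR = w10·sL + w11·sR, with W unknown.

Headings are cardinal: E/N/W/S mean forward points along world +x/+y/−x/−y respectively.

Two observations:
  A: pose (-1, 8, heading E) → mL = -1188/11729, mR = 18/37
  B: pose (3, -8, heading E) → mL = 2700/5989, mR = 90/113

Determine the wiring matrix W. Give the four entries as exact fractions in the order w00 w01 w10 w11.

obs A: pose=(-1,8,E) → sL=90/317, sR=18/37, mL=-1188/11729, mR=18/37
obs B: pose=(3,-8,E) → sL=90/53, sR=90/113, mL=2700/5989, mR=90/113
sensor matrix S = [[90/317, 18/37], [90/53, 90/113]]; det S = -42145920/70244981
solve [mL_A; mL_B] = S·[w00; w01] and [mR_A; mR_B] = S·[w10; w11]:
  w00 = 1/2, w01 = -1/2, w10 = 0, w11 = 1

1/2 -1/2 0 1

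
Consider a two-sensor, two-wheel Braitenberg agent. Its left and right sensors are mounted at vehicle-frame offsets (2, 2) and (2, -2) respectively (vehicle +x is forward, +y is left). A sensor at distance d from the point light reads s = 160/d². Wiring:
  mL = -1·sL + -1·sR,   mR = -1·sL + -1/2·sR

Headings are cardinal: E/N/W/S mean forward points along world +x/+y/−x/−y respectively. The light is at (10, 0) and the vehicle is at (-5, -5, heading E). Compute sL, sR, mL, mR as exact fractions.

80/89 80/109 -15840/9701 -12280/9701

left sensor world pos  = (-3, -3); dL² = 178
right sensor world pos = (-3, -7); dR² = 218
sL = 160/178 = 80/89
sR = 160/218 = 80/109
mL = -1·sL + -1·sR = -15840/9701
mR = -1·sL + -1/2·sR = -12280/9701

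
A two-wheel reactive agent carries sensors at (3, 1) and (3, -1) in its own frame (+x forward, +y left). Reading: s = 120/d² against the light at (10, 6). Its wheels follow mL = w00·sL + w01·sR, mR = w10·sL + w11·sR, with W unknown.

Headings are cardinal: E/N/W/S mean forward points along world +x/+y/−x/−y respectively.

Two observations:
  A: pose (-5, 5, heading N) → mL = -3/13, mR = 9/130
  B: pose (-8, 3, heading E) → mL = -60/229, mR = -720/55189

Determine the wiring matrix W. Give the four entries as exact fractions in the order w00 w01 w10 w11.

-1/2 0 -1/2 1/2

obs A: pose=(-5,5,N) → sL=6/13, sR=3/5, mL=-3/13, mR=9/130
obs B: pose=(-8,3,E) → sL=120/229, sR=120/241, mL=-60/229, mR=-720/55189
sensor matrix S = [[6/13, 3/5], [120/229, 120/241]]; det S = -60696/717457
solve [mL_A; mL_B] = S·[w00; w01] and [mR_A; mR_B] = S·[w10; w11]:
  w00 = -1/2, w01 = 0, w10 = -1/2, w11 = 1/2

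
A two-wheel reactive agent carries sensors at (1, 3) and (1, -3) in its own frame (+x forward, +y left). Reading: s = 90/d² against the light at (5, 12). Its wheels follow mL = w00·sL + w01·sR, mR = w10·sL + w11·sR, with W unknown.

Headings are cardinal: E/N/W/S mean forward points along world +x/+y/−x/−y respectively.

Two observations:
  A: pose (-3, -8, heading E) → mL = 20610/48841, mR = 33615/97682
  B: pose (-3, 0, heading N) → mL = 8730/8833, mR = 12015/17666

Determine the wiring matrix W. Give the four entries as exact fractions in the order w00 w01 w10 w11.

obs A: pose=(-3,-8,E) → sL=45/169, sR=45/289, mL=20610/48841, mR=33615/97682
obs B: pose=(-3,0,N) → sL=45/121, sR=45/73, mL=8730/8833, mR=12015/17666
sensor matrix S = [[45/169, 45/289], [45/121, 45/73]]; det S = 45829800/431412553
solve [mL_A; mL_B] = S·[w00; w01] and [mR_A; mR_B] = S·[w10; w11]:
  w00 = 1, w01 = 1, w10 = 1, w11 = 1/2

1 1 1 1/2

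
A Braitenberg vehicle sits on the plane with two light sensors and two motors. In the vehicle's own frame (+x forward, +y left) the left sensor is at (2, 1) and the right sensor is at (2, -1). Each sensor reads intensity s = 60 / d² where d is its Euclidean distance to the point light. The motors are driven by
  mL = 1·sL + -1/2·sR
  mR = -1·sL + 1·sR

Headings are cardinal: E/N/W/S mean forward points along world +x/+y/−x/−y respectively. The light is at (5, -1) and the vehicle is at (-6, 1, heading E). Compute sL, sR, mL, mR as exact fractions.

2/3 30/41 37/123 8/123

left sensor world pos  = (-4, 2); dL² = 90
right sensor world pos = (-4, 0); dR² = 82
sL = 60/90 = 2/3
sR = 60/82 = 30/41
mL = 1·sL + -1/2·sR = 37/123
mR = -1·sL + 1·sR = 8/123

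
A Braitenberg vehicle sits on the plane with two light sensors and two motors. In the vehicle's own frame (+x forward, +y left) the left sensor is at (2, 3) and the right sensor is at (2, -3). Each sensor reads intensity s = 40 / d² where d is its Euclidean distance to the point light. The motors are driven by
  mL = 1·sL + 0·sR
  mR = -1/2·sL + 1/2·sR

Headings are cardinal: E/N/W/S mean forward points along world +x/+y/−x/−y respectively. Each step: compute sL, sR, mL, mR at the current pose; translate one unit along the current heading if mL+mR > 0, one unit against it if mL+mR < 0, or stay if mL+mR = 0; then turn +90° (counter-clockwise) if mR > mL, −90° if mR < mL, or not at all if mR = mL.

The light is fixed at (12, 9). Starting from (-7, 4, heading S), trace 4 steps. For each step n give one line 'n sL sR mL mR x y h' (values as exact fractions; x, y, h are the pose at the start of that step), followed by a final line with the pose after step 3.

0 8/61 40/533 8/61 -912/32513 -7 4 S
1 20/261 4/45 20/261 8/1305 -7 3 W
2 8/109 8/61 8/109 192/6649 -8 3 N
3 5/41 10/97 5/41 -75/7954 -8 4 E
final -7 4 S

n=0: pose=(-7,4,S); sL=8/61, sR=40/533; mL=8/61, mR=-912/32513; mL+mR=3352/32513 → advance +1; mR−mL=-5176/32513 → turn -1·90°
n=1: pose=(-7,3,W); sL=20/261, sR=4/45; mL=20/261, mR=8/1305; mL+mR=12/145 → advance +1; mR−mL=-92/1305 → turn -1·90°
n=2: pose=(-8,3,N); sL=8/109, sR=8/61; mL=8/109, mR=192/6649; mL+mR=680/6649 → advance +1; mR−mL=-296/6649 → turn -1·90°
n=3: pose=(-8,4,E); sL=5/41, sR=10/97; mL=5/41, mR=-75/7954; mL+mR=895/7954 → advance +1; mR−mL=-1045/7954 → turn -1·90°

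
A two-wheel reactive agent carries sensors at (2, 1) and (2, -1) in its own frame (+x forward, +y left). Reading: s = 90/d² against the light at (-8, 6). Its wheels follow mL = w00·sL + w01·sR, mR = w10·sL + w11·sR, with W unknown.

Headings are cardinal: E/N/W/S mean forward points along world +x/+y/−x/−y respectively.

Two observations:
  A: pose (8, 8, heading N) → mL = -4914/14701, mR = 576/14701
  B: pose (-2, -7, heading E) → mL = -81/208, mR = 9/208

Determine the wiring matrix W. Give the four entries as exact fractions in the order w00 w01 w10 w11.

-1/2 -1/2 1/2 -1/2

obs A: pose=(8,8,N) → sL=90/241, sR=18/61, mL=-4914/14701, mR=576/14701
obs B: pose=(-2,-7,E) → sL=45/104, sR=9/26, mL=-81/208, mR=9/208
sensor matrix S = [[90/241, 18/61], [45/104, 9/26]]; det S = 1215/764452
solve [mL_A; mL_B] = S·[w00; w01] and [mR_A; mR_B] = S·[w10; w11]:
  w00 = -1/2, w01 = -1/2, w10 = 1/2, w11 = -1/2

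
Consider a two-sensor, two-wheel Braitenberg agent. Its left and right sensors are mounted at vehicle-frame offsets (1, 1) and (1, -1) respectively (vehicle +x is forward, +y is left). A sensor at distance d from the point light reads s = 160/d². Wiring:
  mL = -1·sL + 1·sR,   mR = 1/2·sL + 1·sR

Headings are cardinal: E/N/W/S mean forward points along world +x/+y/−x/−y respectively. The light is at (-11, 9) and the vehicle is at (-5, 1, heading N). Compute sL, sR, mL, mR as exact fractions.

80/37 80/49 -960/1813 4920/1813

left sensor world pos  = (-6, 2); dL² = 74
right sensor world pos = (-4, 2); dR² = 98
sL = 160/74 = 80/37
sR = 160/98 = 80/49
mL = -1·sL + 1·sR = -960/1813
mR = 1/2·sL + 1·sR = 4920/1813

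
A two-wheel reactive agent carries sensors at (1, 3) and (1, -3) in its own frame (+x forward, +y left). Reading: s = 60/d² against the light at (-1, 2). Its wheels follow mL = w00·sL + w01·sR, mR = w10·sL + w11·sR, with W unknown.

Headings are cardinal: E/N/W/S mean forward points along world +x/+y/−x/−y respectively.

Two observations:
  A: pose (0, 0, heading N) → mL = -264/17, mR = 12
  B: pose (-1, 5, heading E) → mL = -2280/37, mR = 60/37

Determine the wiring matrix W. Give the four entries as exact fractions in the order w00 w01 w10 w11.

obs A: pose=(0,0,N) → sL=12, sR=60/17, mL=-264/17, mR=12
obs B: pose=(-1,5,E) → sL=60/37, sR=60, mL=-2280/37, mR=60/37
sensor matrix S = [[12, 60/17], [60/37, 60]]; det S = 449280/629
solve [mL_A; mL_B] = S·[w00; w01] and [mR_A; mR_B] = S·[w10; w11]:
  w00 = -1, w01 = -1, w10 = 1, w11 = 0

-1 -1 1 0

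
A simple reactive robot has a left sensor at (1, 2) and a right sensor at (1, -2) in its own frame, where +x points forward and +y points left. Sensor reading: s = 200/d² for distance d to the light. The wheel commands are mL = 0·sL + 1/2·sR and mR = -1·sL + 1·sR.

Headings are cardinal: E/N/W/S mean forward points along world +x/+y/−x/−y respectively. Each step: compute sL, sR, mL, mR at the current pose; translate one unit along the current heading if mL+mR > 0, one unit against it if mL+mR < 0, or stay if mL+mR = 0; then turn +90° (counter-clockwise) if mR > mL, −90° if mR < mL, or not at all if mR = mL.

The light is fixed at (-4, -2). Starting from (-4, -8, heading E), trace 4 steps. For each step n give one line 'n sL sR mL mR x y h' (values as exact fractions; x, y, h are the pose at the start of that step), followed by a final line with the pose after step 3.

0 200/17 40/13 20/13 -1920/221 -4 -8 E
1 4 100/29 50/29 -16/29 -5 -8 S
2 40/17 200/29 100/29 2240/493 -5 -9 W
3 25/8 5/2 5/4 -5/8 -6 -9 S
final -6 -10 W

n=0: pose=(-4,-8,E); sL=200/17, sR=40/13; mL=20/13, mR=-1920/221; mL+mR=-1580/221 → advance -1; mR−mL=-2260/221 → turn -1·90°
n=1: pose=(-5,-8,S); sL=4, sR=100/29; mL=50/29, mR=-16/29; mL+mR=34/29 → advance +1; mR−mL=-66/29 → turn -1·90°
n=2: pose=(-5,-9,W); sL=40/17, sR=200/29; mL=100/29, mR=2240/493; mL+mR=3940/493 → advance +1; mR−mL=540/493 → turn +1·90°
n=3: pose=(-6,-9,S); sL=25/8, sR=5/2; mL=5/4, mR=-5/8; mL+mR=5/8 → advance +1; mR−mL=-15/8 → turn -1·90°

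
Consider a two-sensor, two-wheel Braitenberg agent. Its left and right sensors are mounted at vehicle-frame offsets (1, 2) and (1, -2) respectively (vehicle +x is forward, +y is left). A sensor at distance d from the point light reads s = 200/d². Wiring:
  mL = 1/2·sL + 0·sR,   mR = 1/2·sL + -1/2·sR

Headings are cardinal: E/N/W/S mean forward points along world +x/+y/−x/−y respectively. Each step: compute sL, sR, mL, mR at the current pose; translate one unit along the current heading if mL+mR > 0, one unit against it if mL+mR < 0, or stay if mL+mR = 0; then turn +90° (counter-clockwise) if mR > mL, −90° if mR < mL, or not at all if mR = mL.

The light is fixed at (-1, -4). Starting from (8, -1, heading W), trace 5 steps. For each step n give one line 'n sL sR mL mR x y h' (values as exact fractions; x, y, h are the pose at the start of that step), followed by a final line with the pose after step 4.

0 40/13 200/89 20/13 480/1157 8 -1 W
1 50/13 50/29 25/13 400/377 7 -1 N
2 200/117 40/17 100/117 -640/1989 7 0 E
3 20/13 100/29 10/13 -360/377 8 0 S
4 200/73 200/113 100/73 4000/8249 8 1 W
final 7 1 N

n=0: pose=(8,-1,W); sL=40/13, sR=200/89; mL=20/13, mR=480/1157; mL+mR=2260/1157 → advance +1; mR−mL=-100/89 → turn -1·90°
n=1: pose=(7,-1,N); sL=50/13, sR=50/29; mL=25/13, mR=400/377; mL+mR=1125/377 → advance +1; mR−mL=-25/29 → turn -1·90°
n=2: pose=(7,0,E); sL=200/117, sR=40/17; mL=100/117, mR=-640/1989; mL+mR=1060/1989 → advance +1; mR−mL=-20/17 → turn -1·90°
n=3: pose=(8,0,S); sL=20/13, sR=100/29; mL=10/13, mR=-360/377; mL+mR=-70/377 → advance -1; mR−mL=-50/29 → turn -1·90°
n=4: pose=(8,1,W); sL=200/73, sR=200/113; mL=100/73, mR=4000/8249; mL+mR=15300/8249 → advance +1; mR−mL=-100/113 → turn -1·90°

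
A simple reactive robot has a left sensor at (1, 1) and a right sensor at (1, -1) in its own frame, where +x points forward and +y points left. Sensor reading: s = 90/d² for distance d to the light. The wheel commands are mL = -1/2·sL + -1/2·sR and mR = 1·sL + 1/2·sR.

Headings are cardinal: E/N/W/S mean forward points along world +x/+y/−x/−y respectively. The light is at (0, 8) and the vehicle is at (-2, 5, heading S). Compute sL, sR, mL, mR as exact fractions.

90/17 18/5 -378/85 603/85

left sensor world pos  = (-1, 4); dL² = 17
right sensor world pos = (-3, 4); dR² = 25
sL = 90/17 = 90/17
sR = 90/25 = 18/5
mL = -1/2·sL + -1/2·sR = -378/85
mR = 1·sL + 1/2·sR = 603/85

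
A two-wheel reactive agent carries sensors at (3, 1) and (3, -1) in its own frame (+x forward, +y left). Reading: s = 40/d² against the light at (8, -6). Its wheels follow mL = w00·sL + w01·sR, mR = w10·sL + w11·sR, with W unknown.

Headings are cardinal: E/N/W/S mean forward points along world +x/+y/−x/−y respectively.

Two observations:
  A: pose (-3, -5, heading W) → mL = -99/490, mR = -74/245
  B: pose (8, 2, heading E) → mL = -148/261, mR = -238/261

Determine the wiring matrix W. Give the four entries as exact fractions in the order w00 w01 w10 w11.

obs A: pose=(-3,-5,W) → sL=10/49, sR=1/5, mL=-99/490, mR=-74/245
obs B: pose=(8,2,E) → sL=4/9, sR=20/29, mL=-148/261, mR=-238/261
sensor matrix S = [[10/49, 1/5], [4/9, 20/29]]; det S = 3316/63945
solve [mL_A; mL_B] = S·[w00; w01] and [mR_A; mR_B] = S·[w10; w11]:
  w00 = -1/2, w01 = -1/2, w10 = -1/2, w11 = -1

-1/2 -1/2 -1/2 -1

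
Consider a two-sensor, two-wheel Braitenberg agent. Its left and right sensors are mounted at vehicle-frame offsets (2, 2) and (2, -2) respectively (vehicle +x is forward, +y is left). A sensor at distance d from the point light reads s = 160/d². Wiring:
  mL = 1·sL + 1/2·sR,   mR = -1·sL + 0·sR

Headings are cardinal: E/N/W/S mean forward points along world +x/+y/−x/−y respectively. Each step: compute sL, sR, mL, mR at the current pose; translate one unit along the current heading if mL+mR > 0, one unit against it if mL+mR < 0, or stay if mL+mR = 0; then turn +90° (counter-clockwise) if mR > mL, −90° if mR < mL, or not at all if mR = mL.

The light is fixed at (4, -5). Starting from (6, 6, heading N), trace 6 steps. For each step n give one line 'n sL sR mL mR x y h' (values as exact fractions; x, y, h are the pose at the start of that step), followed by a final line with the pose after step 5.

0 160/169 32/37 8624/6253 -160/169 6 6 N
1 40/53 40/29 2220/1537 -40/53 6 7 E
2 32/25 160/101 5232/2525 -32/25 7 7 S
3 80/41 16/17 1688/697 -80/41 7 6 W
4 160/169 32/37 8624/6253 -160/169 6 6 N
5 40/53 40/29 2220/1537 -40/53 6 7 E
final 7 7 S

n=0: pose=(6,6,N); sL=160/169, sR=32/37; mL=8624/6253, mR=-160/169; mL+mR=16/37 → advance +1; mR−mL=-14544/6253 → turn -1·90°
n=1: pose=(6,7,E); sL=40/53, sR=40/29; mL=2220/1537, mR=-40/53; mL+mR=20/29 → advance +1; mR−mL=-3380/1537 → turn -1·90°
n=2: pose=(7,7,S); sL=32/25, sR=160/101; mL=5232/2525, mR=-32/25; mL+mR=80/101 → advance +1; mR−mL=-8464/2525 → turn -1·90°
n=3: pose=(7,6,W); sL=80/41, sR=16/17; mL=1688/697, mR=-80/41; mL+mR=8/17 → advance +1; mR−mL=-3048/697 → turn -1·90°
n=4: pose=(6,6,N); sL=160/169, sR=32/37; mL=8624/6253, mR=-160/169; mL+mR=16/37 → advance +1; mR−mL=-14544/6253 → turn -1·90°
n=5: pose=(6,7,E); sL=40/53, sR=40/29; mL=2220/1537, mR=-40/53; mL+mR=20/29 → advance +1; mR−mL=-3380/1537 → turn -1·90°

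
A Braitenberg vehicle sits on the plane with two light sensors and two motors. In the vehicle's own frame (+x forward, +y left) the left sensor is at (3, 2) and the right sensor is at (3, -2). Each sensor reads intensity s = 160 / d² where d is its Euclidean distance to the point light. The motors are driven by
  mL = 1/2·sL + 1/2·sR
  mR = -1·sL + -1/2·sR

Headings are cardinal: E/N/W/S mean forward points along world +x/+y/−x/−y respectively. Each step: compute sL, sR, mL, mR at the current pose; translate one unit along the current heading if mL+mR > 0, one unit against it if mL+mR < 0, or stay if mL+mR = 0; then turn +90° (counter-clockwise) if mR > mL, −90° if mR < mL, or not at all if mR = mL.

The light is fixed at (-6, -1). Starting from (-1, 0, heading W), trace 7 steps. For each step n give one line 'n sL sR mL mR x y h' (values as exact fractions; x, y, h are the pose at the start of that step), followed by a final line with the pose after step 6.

n=0: pose=(-1,0,W); sL=32, sR=160/13; mL=288/13, mR=-496/13; mL+mR=-16 → advance -1; mR−mL=-784/13 → turn -1·90°
n=1: pose=(0,0,N); sL=5, sR=2; mL=7/2, mR=-6; mL+mR=-5/2 → advance -1; mR−mL=-19/2 → turn -1·90°
n=2: pose=(0,-1,E); sL=32/17, sR=32/17; mL=32/17, mR=-48/17; mL+mR=-16/17 → advance -1; mR−mL=-80/17 → turn -1·90°
n=3: pose=(-1,-1,S); sL=80/29, sR=80/9; mL=1520/261, mR=-1880/261; mL+mR=-40/29 → advance -1; mR−mL=-3400/261 → turn -1·90°
n=4: pose=(-1,0,W); sL=32, sR=160/13; mL=288/13, mR=-496/13; mL+mR=-16 → advance -1; mR−mL=-784/13 → turn -1·90°
n=5: pose=(0,0,N); sL=5, sR=2; mL=7/2, mR=-6; mL+mR=-5/2 → advance -1; mR−mL=-19/2 → turn -1·90°
n=6: pose=(0,-1,E); sL=32/17, sR=32/17; mL=32/17, mR=-48/17; mL+mR=-16/17 → advance -1; mR−mL=-80/17 → turn -1·90°

0 32 160/13 288/13 -496/13 -1 0 W
1 5 2 7/2 -6 0 0 N
2 32/17 32/17 32/17 -48/17 0 -1 E
3 80/29 80/9 1520/261 -1880/261 -1 -1 S
4 32 160/13 288/13 -496/13 -1 0 W
5 5 2 7/2 -6 0 0 N
6 32/17 32/17 32/17 -48/17 0 -1 E
final -1 -1 S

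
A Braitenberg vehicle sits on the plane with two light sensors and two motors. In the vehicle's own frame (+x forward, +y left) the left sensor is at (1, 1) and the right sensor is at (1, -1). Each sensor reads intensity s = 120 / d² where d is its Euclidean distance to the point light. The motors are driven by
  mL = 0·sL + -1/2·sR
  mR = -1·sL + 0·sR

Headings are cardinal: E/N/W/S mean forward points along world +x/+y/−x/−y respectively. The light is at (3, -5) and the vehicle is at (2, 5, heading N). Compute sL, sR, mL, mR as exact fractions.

24/25 120/121 -60/121 -24/25

left sensor world pos  = (1, 6); dL² = 125
right sensor world pos = (3, 6); dR² = 121
sL = 120/125 = 24/25
sR = 120/121 = 120/121
mL = 0·sL + -1/2·sR = -60/121
mR = -1·sL + 0·sR = -24/25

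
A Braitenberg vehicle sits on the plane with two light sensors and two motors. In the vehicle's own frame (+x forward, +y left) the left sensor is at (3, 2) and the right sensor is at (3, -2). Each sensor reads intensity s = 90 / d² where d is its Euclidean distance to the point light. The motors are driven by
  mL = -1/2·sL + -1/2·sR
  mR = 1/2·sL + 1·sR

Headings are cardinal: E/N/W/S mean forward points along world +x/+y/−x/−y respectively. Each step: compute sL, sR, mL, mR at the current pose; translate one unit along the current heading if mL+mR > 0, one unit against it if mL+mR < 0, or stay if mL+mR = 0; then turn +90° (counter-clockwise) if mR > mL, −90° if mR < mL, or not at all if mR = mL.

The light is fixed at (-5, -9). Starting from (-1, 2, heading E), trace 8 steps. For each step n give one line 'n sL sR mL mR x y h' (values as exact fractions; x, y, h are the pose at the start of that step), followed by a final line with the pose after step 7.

0 45/109 9/13 -783/1417 2547/2834 -1 2 E
1 18/41 18/49 -810/2009 1179/2009 0 2 N
2 45/52 9/20 -171/260 459/520 0 3 W
3 10/13 18/17 -202/221 319/221 -1 3 S
4 45/109 9/13 -783/1417 2547/2834 -1 2 E
5 18/41 18/49 -810/2009 1179/2009 0 2 N
6 45/52 9/20 -171/260 459/520 0 3 W
7 10/13 18/17 -202/221 319/221 -1 3 S
final -1 2 E

n=0: pose=(-1,2,E); sL=45/109, sR=9/13; mL=-783/1417, mR=2547/2834; mL+mR=9/26 → advance +1; mR−mL=4113/2834 → turn +1·90°
n=1: pose=(0,2,N); sL=18/41, sR=18/49; mL=-810/2009, mR=1179/2009; mL+mR=9/49 → advance +1; mR−mL=1989/2009 → turn +1·90°
n=2: pose=(0,3,W); sL=45/52, sR=9/20; mL=-171/260, mR=459/520; mL+mR=9/40 → advance +1; mR−mL=801/520 → turn +1·90°
n=3: pose=(-1,3,S); sL=10/13, sR=18/17; mL=-202/221, mR=319/221; mL+mR=9/17 → advance +1; mR−mL=521/221 → turn +1·90°
n=4: pose=(-1,2,E); sL=45/109, sR=9/13; mL=-783/1417, mR=2547/2834; mL+mR=9/26 → advance +1; mR−mL=4113/2834 → turn +1·90°
n=5: pose=(0,2,N); sL=18/41, sR=18/49; mL=-810/2009, mR=1179/2009; mL+mR=9/49 → advance +1; mR−mL=1989/2009 → turn +1·90°
n=6: pose=(0,3,W); sL=45/52, sR=9/20; mL=-171/260, mR=459/520; mL+mR=9/40 → advance +1; mR−mL=801/520 → turn +1·90°
n=7: pose=(-1,3,S); sL=10/13, sR=18/17; mL=-202/221, mR=319/221; mL+mR=9/17 → advance +1; mR−mL=521/221 → turn +1·90°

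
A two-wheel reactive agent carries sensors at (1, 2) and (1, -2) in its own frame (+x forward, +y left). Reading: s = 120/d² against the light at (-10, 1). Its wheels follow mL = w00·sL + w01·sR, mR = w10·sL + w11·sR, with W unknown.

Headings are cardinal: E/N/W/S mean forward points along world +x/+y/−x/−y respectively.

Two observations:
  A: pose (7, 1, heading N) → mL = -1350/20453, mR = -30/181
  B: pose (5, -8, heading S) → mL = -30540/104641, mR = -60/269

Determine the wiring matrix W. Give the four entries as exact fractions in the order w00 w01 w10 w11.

obs A: pose=(7,1,N) → sL=60/113, sR=60/181, mL=-1350/20453, mR=-30/181
obs B: pose=(5,-8,S) → sL=120/389, sR=120/269, mL=-30540/104641, mR=-60/269
sensor matrix S = [[60/113, 60/181], [120/389, 120/269]]; det S = 288086400/2140222373
solve [mL_A; mL_B] = S·[w00; w01] and [mR_A; mR_B] = S·[w10; w11]:
  w00 = 1/2, w01 = -1, w10 = 0, w11 = -1/2

1/2 -1 0 -1/2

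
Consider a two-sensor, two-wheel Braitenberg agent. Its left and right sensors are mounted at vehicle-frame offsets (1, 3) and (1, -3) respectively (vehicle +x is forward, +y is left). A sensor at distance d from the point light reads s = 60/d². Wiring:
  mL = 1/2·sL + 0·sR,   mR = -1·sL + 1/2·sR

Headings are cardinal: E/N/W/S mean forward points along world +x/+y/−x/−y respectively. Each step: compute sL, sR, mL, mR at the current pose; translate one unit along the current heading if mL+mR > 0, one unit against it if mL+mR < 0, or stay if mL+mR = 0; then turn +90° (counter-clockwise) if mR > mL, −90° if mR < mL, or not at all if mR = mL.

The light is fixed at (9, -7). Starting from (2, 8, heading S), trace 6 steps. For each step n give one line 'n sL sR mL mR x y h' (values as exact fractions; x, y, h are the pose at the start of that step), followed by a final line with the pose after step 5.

n=0: pose=(2,8,S); sL=15/53, sR=15/74; mL=15/106, mR=-1425/7844; mL+mR=-315/7844 → advance -1; mR−mL=-2535/7844 → turn -1·90°
n=1: pose=(2,9,W); sL=60/233, sR=12/85; mL=30/233, mR=-3702/19805; mL+mR=-1152/19805 → advance -1; mR−mL=-6252/19805 → turn -1·90°
n=2: pose=(3,9,N); sL=6/37, sR=30/149; mL=3/37, mR=-339/5513; mL+mR=108/5513 → advance +1; mR−mL=-786/5513 → turn -1·90°
n=3: pose=(3,10,E); sL=12/85, sR=60/221; mL=6/85, mR=-6/1105; mL+mR=72/1105 → advance +1; mR−mL=-84/1105 → turn -1·90°
n=4: pose=(4,10,S); sL=3/13, sR=3/16; mL=3/26, mR=-57/416; mL+mR=-9/416 → advance -1; mR−mL=-105/416 → turn -1·90°
n=5: pose=(4,11,W); sL=20/87, sR=20/159; mL=10/87, mR=-770/4611; mL+mR=-80/1537 → advance -1; mR−mL=-1300/4611 → turn -1·90°

0 15/53 15/74 15/106 -1425/7844 2 8 S
1 60/233 12/85 30/233 -3702/19805 2 9 W
2 6/37 30/149 3/37 -339/5513 3 9 N
3 12/85 60/221 6/85 -6/1105 3 10 E
4 3/13 3/16 3/26 -57/416 4 10 S
5 20/87 20/159 10/87 -770/4611 4 11 W
final 5 11 N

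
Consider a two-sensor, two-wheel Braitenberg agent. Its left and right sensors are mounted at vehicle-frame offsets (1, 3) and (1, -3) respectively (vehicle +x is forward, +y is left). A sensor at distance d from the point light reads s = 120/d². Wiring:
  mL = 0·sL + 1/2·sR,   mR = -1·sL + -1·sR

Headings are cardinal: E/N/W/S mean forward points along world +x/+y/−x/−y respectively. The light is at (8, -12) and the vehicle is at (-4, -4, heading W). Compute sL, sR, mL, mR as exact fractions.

60/97 12/29 6/29 -2904/2813

left sensor world pos  = (-5, -7); dL² = 194
right sensor world pos = (-5, -1); dR² = 290
sL = 120/194 = 60/97
sR = 120/290 = 12/29
mL = 0·sL + 1/2·sR = 6/29
mR = -1·sL + -1·sR = -2904/2813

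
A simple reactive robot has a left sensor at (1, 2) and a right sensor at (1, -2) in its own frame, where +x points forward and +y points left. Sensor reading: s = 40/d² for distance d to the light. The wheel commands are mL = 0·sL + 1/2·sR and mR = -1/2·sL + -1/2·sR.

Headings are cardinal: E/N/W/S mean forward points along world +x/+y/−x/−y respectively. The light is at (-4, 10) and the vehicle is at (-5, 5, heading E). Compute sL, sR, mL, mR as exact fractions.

left sensor world pos  = (-4, 7); dL² = 9
right sensor world pos = (-4, 3); dR² = 49
sL = 40/9 = 40/9
sR = 40/49 = 40/49
mL = 0·sL + 1/2·sR = 20/49
mR = -1/2·sL + -1/2·sR = -1160/441

40/9 40/49 20/49 -1160/441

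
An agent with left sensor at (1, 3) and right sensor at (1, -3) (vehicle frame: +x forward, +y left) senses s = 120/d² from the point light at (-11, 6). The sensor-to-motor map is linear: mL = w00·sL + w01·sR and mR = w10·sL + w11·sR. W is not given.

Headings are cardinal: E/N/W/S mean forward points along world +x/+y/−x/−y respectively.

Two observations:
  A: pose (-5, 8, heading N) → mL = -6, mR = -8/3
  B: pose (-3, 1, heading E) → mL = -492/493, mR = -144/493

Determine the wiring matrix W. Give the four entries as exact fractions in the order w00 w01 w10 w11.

-1 1/2 -1/2 1/2

obs A: pose=(-5,8,N) → sL=20/3, sR=4/3, mL=-6, mR=-8/3
obs B: pose=(-3,1,E) → sL=24/17, sR=24/29, mL=-492/493, mR=-144/493
sensor matrix S = [[20/3, 4/3], [24/17, 24/29]]; det S = 1792/493
solve [mL_A; mL_B] = S·[w00; w01] and [mR_A; mR_B] = S·[w10; w11]:
  w00 = -1, w01 = 1/2, w10 = -1/2, w11 = 1/2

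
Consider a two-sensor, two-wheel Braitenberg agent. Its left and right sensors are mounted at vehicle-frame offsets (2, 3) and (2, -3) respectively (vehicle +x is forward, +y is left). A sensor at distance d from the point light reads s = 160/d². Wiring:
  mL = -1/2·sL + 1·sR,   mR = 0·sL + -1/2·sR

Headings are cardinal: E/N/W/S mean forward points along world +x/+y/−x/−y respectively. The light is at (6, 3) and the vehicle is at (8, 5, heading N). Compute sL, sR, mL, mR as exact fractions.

left sensor world pos  = (5, 7); dL² = 17
right sensor world pos = (11, 7); dR² = 41
sL = 160/17 = 160/17
sR = 160/41 = 160/41
mL = -1/2·sL + 1·sR = -560/697
mR = 0·sL + -1/2·sR = -80/41

160/17 160/41 -560/697 -80/41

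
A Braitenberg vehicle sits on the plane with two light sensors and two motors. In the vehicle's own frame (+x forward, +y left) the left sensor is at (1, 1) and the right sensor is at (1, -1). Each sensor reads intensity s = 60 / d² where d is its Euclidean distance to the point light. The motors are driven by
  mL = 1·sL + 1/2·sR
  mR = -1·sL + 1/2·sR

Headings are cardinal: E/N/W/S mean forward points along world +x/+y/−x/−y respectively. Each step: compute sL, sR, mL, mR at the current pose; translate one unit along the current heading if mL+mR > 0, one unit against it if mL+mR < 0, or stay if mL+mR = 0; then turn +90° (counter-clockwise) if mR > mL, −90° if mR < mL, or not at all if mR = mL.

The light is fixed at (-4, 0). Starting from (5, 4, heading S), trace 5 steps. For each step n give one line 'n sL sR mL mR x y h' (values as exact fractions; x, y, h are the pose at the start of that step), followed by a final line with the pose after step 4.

0 60/109 60/73 7650/7957 -1110/7957 5 4 S
1 15/17 3/4 171/136 -69/136 5 3 W
2 12/13 60/97 1554/1261 -774/1261 4 3 N
3 30/53 2/3 143/159 -37/159 4 4 E
4 60/109 60/73 7650/7957 -1110/7957 5 4 S
final 5 3 W

n=0: pose=(5,4,S); sL=60/109, sR=60/73; mL=7650/7957, mR=-1110/7957; mL+mR=60/73 → advance +1; mR−mL=-120/109 → turn -1·90°
n=1: pose=(5,3,W); sL=15/17, sR=3/4; mL=171/136, mR=-69/136; mL+mR=3/4 → advance +1; mR−mL=-30/17 → turn -1·90°
n=2: pose=(4,3,N); sL=12/13, sR=60/97; mL=1554/1261, mR=-774/1261; mL+mR=60/97 → advance +1; mR−mL=-24/13 → turn -1·90°
n=3: pose=(4,4,E); sL=30/53, sR=2/3; mL=143/159, mR=-37/159; mL+mR=2/3 → advance +1; mR−mL=-60/53 → turn -1·90°
n=4: pose=(5,4,S); sL=60/109, sR=60/73; mL=7650/7957, mR=-1110/7957; mL+mR=60/73 → advance +1; mR−mL=-120/109 → turn -1·90°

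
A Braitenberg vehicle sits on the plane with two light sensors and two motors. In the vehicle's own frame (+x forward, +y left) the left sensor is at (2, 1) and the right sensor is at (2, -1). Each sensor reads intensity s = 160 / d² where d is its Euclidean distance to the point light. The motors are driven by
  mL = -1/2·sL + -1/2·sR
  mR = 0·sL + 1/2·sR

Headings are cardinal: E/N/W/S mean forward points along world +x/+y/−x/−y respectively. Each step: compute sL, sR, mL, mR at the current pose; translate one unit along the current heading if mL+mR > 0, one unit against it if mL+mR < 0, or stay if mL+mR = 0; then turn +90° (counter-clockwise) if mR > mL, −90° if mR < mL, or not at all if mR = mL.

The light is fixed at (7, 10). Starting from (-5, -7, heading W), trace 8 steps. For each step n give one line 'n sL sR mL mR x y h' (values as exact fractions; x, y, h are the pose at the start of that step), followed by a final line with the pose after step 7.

n=0: pose=(-5,-7,W); sL=4/13, sR=40/113; mL=-486/1469, mR=20/113; mL+mR=-2/13 → advance -1; mR−mL=746/1469 → turn +1·90°
n=1: pose=(-4,-7,S); sL=160/461, sR=32/101; mL=-15456/46561, mR=16/101; mL+mR=-80/461 → advance -1; mR−mL=22832/46561 → turn +1·90°
n=2: pose=(-4,-6,E); sL=80/153, sR=16/37; mL=-2704/5661, mR=8/37; mL+mR=-40/153 → advance -1; mR−mL=3928/5661 → turn +1·90°
n=3: pose=(-5,-6,N); sL=32/73, sR=160/317; mL=-10912/23141, mR=80/317; mL+mR=-16/73 → advance -1; mR−mL=16752/23141 → turn +1·90°
n=4: pose=(-5,-7,W); sL=4/13, sR=40/113; mL=-486/1469, mR=20/113; mL+mR=-2/13 → advance -1; mR−mL=746/1469 → turn +1·90°
n=5: pose=(-4,-7,S); sL=160/461, sR=32/101; mL=-15456/46561, mR=16/101; mL+mR=-80/461 → advance -1; mR−mL=22832/46561 → turn +1·90°
n=6: pose=(-4,-6,E); sL=80/153, sR=16/37; mL=-2704/5661, mR=8/37; mL+mR=-40/153 → advance -1; mR−mL=3928/5661 → turn +1·90°
n=7: pose=(-5,-6,N); sL=32/73, sR=160/317; mL=-10912/23141, mR=80/317; mL+mR=-16/73 → advance -1; mR−mL=16752/23141 → turn +1·90°

0 4/13 40/113 -486/1469 20/113 -5 -7 W
1 160/461 32/101 -15456/46561 16/101 -4 -7 S
2 80/153 16/37 -2704/5661 8/37 -4 -6 E
3 32/73 160/317 -10912/23141 80/317 -5 -6 N
4 4/13 40/113 -486/1469 20/113 -5 -7 W
5 160/461 32/101 -15456/46561 16/101 -4 -7 S
6 80/153 16/37 -2704/5661 8/37 -4 -6 E
7 32/73 160/317 -10912/23141 80/317 -5 -6 N
final -5 -7 W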